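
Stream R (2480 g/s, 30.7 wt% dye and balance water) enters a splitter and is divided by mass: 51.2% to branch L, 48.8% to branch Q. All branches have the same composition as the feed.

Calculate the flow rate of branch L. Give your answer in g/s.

1270 g/s

Branch L flow = 0.512×2480 = 1269.8 g/s.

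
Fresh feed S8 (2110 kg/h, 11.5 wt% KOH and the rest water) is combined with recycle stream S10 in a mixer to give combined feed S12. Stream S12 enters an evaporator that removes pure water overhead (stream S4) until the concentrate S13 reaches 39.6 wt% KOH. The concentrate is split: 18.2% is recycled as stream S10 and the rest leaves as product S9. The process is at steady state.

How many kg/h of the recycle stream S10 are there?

136.3 kg/h

Overall KOH balance (none leaves overhead): KOH in fresh feed = KOH in product, i.e. 2110×0.115 = (1−0.182)·S13·0.396.
S13 = 242.65/(0.396×0.818) = 749.09 kg/h.
Recycle S10 = 0.182×749.09 = 136.33 kg/h.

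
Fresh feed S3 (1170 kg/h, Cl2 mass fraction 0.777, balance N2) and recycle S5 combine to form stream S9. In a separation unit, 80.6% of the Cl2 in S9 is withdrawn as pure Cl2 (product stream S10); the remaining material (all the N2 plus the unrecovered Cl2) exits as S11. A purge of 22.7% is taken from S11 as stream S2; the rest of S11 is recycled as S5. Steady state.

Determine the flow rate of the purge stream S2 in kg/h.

N2 enters only via S3 and leaves only via the purge: 1170×0.223 = 0.227×(N2 in S11), and the separation unit passes all N2, so N2 in S9 = N2 in S11 = 1149.4 kg/h.
Cl2 in S9: m_A = 1170×0.777 + (1−0.227)·(1−0.806)·m_A, so m_A = 909.09/0.8500 = 1069.5 kg/h.
S11 = (1−0.806)×1069.5 + 1149.4 = 1356.9 kg/h.
Purge S2 = 0.227×1356.9 = 308.01 kg/h.

308 kg/h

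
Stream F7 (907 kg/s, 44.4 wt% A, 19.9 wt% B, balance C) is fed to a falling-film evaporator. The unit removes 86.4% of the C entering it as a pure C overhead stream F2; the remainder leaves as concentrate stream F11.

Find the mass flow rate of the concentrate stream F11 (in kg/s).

C entering = 907×0.357 = 323.8 kg/s; overhead removed = 0.864×323.8 = 279.76 kg/s.
Concentrate = 907 − 279.76 = 627.24 kg/s.

627.2 kg/s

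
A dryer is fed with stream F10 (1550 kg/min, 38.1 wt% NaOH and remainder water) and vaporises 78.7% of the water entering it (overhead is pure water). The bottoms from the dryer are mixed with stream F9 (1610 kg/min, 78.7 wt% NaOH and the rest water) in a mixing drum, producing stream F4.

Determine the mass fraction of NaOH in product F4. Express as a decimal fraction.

0.772

Vapour removed = 0.787×0.619×1550 = 755.09 kg/min; concentrate = 794.91 kg/min.
NaOH reaching the mixer = 590.55 (from concentrate) + 1610×0.787 = 1857.6 kg/min.
Product flow = 794.91 + 1610 = 2404.9 kg/min; NaOH fraction = 0.772.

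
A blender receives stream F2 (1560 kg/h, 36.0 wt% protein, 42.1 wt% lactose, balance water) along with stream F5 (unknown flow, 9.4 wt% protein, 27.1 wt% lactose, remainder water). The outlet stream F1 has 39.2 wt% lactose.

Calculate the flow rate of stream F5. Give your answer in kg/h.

Let F5 be the unknown flow. Total out = 1560 + F5.
lactose balance: 656.76 + 0.271·F5 = 0.392·(1560 + F5)
(0.271 − 0.392)·F5 = 0.392×1560 − 656.76 = -45.24
F5 = -45.24 / -0.121 = 373.88 kg/h

373.9 kg/h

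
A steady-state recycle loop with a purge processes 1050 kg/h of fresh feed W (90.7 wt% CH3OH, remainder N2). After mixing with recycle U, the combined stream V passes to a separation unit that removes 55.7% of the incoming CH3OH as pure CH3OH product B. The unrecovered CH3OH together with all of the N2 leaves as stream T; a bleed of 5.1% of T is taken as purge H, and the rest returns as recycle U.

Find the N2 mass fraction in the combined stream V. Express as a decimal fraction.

N2 enters only via W and leaves only via the purge: 1050×0.093 = 0.051×(N2 in T), and the separation unit passes all N2, so N2 in V = N2 in T = 1914.7 kg/h.
CH3OH in V: m_A = 1050×0.907 + (1−0.051)·(1−0.557)·m_A, so m_A = 952.35/0.5796 = 1643.1 kg/h.
V = 1643.1 + 1914.7 = 3557.8 kg/h.
N2 fraction in V = 1914.7/3557.8 = 0.538.

0.538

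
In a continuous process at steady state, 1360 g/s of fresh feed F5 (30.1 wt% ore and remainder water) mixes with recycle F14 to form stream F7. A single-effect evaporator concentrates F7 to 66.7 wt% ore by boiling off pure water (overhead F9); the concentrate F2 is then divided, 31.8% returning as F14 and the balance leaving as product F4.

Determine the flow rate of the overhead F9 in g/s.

Overall ore balance (none leaves overhead): ore in fresh feed = ore in product, i.e. 1360×0.301 = (1−0.318)·F2·0.667.
F2 = 409.36/(0.667×0.682) = 899.9 g/s.
Recycle F14 = 0.318×899.9 = 286.17 g/s.
Combined feed F7 = 1360 + 286.17 = 1646.2 g/s.
Overhead F9 = F7 − F2 = 1646.2 − 899.9 = 746.27 g/s.

746.3 g/s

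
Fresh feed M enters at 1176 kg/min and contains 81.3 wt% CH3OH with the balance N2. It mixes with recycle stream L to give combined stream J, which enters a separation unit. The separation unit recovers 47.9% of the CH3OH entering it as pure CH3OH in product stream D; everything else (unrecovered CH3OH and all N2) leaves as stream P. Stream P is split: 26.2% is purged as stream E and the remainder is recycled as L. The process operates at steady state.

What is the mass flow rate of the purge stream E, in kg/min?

431.9 kg/min

N2 enters only via M and leaves only via the purge: 1176×0.187 = 0.262×(N2 in P), and the separation unit passes all N2, so N2 in J = N2 in P = 839.36 kg/min.
CH3OH in J: m_A = 1176×0.813 + (1−0.262)·(1−0.479)·m_A, so m_A = 956.09/0.6155 = 1553.3 kg/min.
P = (1−0.479)×1553.3 + 839.36 = 1648.7 kg/min.
Purge E = 0.262×1648.7 = 431.95 kg/min.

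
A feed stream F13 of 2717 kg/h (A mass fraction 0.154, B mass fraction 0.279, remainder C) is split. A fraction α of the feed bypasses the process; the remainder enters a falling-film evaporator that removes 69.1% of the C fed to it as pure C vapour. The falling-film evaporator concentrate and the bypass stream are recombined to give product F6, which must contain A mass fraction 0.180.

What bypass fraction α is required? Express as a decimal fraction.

0.631

All 2717×0.154 = 418.42 kg/h of A reaches F6, so F6 = 418.42/0.180 = 2324.5 kg/h and vapour = 392.46 kg/h.
The evaporator receives (1−α)·2717 of feed at 0.567 C and removes 0.691 of that C:
0.691×0.567×(1−α)×2717 = 392.46
(1−α) = 392.46/1064.5 = 0.3687;  α = 0.6313.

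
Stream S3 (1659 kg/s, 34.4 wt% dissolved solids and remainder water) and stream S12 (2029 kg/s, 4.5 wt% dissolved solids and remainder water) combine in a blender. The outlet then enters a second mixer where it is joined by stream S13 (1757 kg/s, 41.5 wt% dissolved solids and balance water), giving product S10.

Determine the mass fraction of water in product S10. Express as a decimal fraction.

0.745

Overall, product flow = 5445 kg/s.
water in = 1659×0.656 + 2029×0.955 + 1757×0.585 = 4053.8 kg/s.
water fraction in S10 = 0.745.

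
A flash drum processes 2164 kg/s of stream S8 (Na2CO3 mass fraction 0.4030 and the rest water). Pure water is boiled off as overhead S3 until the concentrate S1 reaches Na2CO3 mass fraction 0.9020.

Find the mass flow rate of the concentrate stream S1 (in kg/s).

966.8 kg/s

Na2CO3 is conserved: 2164×0.403 = 872.09 kg/s all reports to the concentrate.
Concentrate = 872.09/(target fraction) = 966.84 kg/s.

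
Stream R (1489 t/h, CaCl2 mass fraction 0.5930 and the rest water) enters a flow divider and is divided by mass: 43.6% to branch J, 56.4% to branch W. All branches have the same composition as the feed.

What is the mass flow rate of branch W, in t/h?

Branch W flow = 0.564×1489 = 839.8 t/h.

839.8 t/h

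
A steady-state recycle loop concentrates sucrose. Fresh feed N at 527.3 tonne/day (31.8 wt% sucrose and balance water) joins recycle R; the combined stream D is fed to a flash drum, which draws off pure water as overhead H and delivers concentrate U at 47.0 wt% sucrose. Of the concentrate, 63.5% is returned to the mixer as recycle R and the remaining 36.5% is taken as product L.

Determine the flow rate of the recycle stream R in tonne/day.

Overall sucrose balance (none leaves overhead): sucrose in fresh feed = sucrose in product, i.e. 527.3×0.318 = (1−0.635)·U·0.470.
U = 167.68/(0.470×0.365) = 977.45 tonne/day.
Recycle R = 0.635×977.45 = 620.68 tonne/day.

620.7 tonne/day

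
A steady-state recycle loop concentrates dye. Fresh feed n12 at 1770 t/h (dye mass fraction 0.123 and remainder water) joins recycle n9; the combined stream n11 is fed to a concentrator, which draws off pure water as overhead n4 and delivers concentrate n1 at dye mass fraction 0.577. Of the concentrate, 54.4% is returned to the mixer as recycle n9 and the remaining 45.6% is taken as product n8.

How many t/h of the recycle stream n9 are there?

Overall dye balance (none leaves overhead): dye in fresh feed = dye in product, i.e. 1770×0.123 = (1−0.544)·n1·0.577.
n1 = 217.71/(0.577×0.456) = 827.44 t/h.
Recycle n9 = 0.544×827.44 = 450.13 t/h.

450.1 t/h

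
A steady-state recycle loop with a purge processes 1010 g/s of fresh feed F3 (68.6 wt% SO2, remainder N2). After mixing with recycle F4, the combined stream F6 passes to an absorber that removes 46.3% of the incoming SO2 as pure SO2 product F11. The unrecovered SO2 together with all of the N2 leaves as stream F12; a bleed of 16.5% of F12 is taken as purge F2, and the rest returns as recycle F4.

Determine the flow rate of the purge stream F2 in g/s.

428.4 g/s

N2 enters only via F3 and leaves only via the purge: 1010×0.314 = 0.165×(N2 in F12), and the absorber passes all N2, so N2 in F6 = N2 in F12 = 1922.1 g/s.
SO2 in F6: m_A = 1010×0.686 + (1−0.165)·(1−0.463)·m_A, so m_A = 692.86/0.5516 = 1256.1 g/s.
F12 = (1−0.463)×1256.1 + 1922.1 = 2596.6 g/s.
Purge F2 = 0.165×2596.6 = 428.43 g/s.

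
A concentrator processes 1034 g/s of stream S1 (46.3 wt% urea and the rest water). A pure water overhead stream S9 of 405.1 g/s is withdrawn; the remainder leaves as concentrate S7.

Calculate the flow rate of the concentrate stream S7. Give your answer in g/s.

Concentrate = 1034 − 405.1 = 628.9 g/s.

628.9 g/s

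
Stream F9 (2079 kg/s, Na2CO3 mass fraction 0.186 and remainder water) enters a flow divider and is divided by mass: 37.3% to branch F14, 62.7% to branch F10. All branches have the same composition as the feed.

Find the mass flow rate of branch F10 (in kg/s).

1304 kg/s

Branch F10 flow = 0.627×2079 = 1303.5 kg/s.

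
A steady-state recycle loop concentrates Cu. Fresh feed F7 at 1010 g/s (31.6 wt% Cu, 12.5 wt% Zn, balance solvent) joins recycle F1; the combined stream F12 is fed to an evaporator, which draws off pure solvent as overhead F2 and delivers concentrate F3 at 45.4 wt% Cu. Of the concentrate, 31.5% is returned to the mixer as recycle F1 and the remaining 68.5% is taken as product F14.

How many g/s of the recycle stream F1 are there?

323.3 g/s

Overall Cu balance (none leaves overhead): Cu in fresh feed = Cu in product, i.e. 1010×0.316 = (1−0.315)·F3·0.454.
F3 = 319.16/(0.454×0.685) = 1026.3 g/s.
Recycle F1 = 0.315×1026.3 = 323.28 g/s.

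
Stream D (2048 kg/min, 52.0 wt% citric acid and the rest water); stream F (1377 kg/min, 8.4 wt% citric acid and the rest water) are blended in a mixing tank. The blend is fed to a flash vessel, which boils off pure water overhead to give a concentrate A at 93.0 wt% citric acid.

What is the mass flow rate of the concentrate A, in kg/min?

1269 kg/min

citric acid entering = 2048×0.520 + 1377×0.084 = 1180.6 kg/min.
All citric acid reports to A, so A = 1180.6/0.930 = 1269.5 kg/min.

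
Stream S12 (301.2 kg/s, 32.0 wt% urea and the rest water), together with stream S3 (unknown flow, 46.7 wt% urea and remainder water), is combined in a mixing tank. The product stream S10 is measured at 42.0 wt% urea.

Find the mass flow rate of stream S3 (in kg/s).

640.9 kg/s

Let S3 be the unknown flow. Total out = 301.2 + S3.
urea balance: 96.384 + 0.467·S3 = 0.420·(301.2 + S3)
(0.467 − 0.420)·S3 = 0.420×301.2 − 96.384 = 30.12
S3 = 30.12 / 0.047 = 640.85 kg/s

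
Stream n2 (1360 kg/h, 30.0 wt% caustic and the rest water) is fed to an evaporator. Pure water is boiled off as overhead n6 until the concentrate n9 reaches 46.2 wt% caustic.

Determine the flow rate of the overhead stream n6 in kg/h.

caustic is conserved: 1360×0.300 = 408 kg/h all reports to the concentrate.
Concentrate = 408/(target fraction) = 883.12 kg/h.
Overhead = 1360 − 883.12 = 476.88 kg/h.

476.9 kg/h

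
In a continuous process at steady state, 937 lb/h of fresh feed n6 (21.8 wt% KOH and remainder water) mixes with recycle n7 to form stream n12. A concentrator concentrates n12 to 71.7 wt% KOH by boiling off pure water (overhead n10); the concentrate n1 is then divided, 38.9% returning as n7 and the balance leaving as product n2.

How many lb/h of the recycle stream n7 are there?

Overall KOH balance (none leaves overhead): KOH in fresh feed = KOH in product, i.e. 937×0.218 = (1−0.389)·n1·0.717.
n1 = 204.27/(0.717×0.611) = 466.27 lb/h.
Recycle n7 = 0.389×466.27 = 181.38 lb/h.

181.4 lb/h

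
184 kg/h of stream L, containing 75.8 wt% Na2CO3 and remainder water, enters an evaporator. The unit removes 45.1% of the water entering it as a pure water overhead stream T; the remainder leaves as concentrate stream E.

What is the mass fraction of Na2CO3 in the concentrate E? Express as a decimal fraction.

0.851

Na2CO3 is not removed: 184×0.758 = 139.47 kg/h of Na2CO3 enters E.
water entering = 184×0.242 = 44.528 kg/h; overhead removed = 0.451×44.528 = 20.082 kg/h.
Concentrate = 184 − 20.082 = 163.92 kg/h.
Mass fraction = 139.47/163.92 = 0.851.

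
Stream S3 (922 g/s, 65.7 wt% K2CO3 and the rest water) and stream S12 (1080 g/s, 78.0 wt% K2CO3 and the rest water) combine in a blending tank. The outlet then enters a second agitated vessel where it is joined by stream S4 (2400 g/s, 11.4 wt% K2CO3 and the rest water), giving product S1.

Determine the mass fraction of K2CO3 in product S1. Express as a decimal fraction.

0.391

Overall, product flow = 4402 g/s.
K2CO3 in = 922×0.657 + 1080×0.780 + 2400×0.114 = 1721.8 g/s.
K2CO3 fraction in S1 = 0.391.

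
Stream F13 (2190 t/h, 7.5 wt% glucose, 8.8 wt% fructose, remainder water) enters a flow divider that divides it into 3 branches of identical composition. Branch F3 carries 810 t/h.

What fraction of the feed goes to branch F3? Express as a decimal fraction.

Fraction to F3 = 810/2190 = 0.3699.

0.370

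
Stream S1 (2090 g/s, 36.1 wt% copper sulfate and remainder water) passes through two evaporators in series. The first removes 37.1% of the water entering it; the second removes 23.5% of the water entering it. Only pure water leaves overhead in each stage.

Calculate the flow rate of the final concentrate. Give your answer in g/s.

water in feed = 2090×0.639 = 1335.5 g/s.
After stage 1: water left = (1−0.371)×1335.5 = 840.04; stream total = 1594.5 g/s.
After stage 2: water left = (1−0.235)×840.04 = 642.63; final concentrate = 1397.1 g/s.

1397 g/s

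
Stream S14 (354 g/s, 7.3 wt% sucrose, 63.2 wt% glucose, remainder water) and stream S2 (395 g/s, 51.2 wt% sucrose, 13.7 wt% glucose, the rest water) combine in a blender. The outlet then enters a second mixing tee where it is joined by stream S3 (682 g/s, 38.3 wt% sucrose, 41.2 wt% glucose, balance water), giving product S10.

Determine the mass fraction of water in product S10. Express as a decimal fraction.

Overall, product flow = 1431 g/s.
water in = 354×0.295 + 395×0.351 + 682×0.205 = 382.88 g/s.
water fraction in S10 = 0.2676.

0.2676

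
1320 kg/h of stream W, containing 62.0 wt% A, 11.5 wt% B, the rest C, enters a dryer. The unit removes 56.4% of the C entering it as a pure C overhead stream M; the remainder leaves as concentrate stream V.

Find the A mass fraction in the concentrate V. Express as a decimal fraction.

A is not removed: 1320×0.620 = 818.4 kg/h of A enters V.
C entering = 1320×0.265 = 349.8 kg/h; overhead removed = 0.564×349.8 = 197.29 kg/h.
Concentrate = 1320 − 197.29 = 1122.7 kg/h.
Mass fraction = 818.4/1122.7 = 0.729.

0.729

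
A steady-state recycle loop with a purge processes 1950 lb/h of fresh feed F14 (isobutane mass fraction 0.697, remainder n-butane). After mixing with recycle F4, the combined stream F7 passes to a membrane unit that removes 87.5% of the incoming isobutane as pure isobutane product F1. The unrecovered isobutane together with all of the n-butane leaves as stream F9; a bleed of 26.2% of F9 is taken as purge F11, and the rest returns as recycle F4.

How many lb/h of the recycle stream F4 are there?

1802 lb/h

n-butane enters only via F14 and leaves only via the purge: 1950×0.303 = 0.262×(n-butane in F9), and the membrane unit passes all n-butane, so n-butane in F7 = n-butane in F9 = 2255.2 lb/h.
isobutane in F7: m_A = 1950×0.697 + (1−0.262)·(1−0.875)·m_A, so m_A = 1359.1/0.9078 = 1497.3 lb/h.
F9 = (1−0.875)×1497.3 + 2255.2 = 2442.3 lb/h.
Recycle F4 = (1−0.262)×2442.3 = 1802.4 lb/h.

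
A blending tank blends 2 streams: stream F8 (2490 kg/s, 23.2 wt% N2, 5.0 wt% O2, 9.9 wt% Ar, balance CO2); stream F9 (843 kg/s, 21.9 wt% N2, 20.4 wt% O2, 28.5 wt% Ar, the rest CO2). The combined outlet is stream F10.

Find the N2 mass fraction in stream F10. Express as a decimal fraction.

0.229

Total flow out = 2490 + 843 = 3333 kg/s.
N2 in = 2490×0.232 + 843×0.219 = 762.3 kg/s.
N2 mass fraction in F10 = 762.3/3333 = 0.229.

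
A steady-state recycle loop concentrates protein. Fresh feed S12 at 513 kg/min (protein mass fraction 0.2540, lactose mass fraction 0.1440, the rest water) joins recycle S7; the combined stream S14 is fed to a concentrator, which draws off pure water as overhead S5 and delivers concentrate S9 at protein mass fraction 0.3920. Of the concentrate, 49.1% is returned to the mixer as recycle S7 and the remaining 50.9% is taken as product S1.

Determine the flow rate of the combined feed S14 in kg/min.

Overall protein balance (none leaves overhead): protein in fresh feed = protein in product, i.e. 513×0.254 = (1−0.491)·S9·0.392.
S9 = 130.3/(0.392×0.509) = 653.05 kg/min.
Recycle S7 = 0.491×653.05 = 320.65 kg/min.
Combined feed S14 = 513 + 320.65 = 833.65 kg/min.

833.6 kg/min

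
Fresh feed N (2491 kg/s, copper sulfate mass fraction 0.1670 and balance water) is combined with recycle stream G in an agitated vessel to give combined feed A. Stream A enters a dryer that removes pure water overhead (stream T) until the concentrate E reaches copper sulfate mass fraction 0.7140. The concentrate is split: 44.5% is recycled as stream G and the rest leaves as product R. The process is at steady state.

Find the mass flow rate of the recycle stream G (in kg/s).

467.2 kg/s

Overall copper sulfate balance (none leaves overhead): copper sulfate in fresh feed = copper sulfate in product, i.e. 2491×0.167 = (1−0.445)·E·0.714.
E = 416/(0.714×0.555) = 1049.8 kg/s.
Recycle G = 0.445×1049.8 = 467.15 kg/s.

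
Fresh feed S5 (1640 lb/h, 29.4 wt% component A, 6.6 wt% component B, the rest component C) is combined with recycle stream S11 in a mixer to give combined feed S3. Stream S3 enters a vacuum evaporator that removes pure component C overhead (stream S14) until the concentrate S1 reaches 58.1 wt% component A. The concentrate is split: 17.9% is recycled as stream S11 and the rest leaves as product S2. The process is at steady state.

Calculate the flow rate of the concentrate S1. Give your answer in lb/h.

1011 lb/h

Overall component A balance (none leaves overhead): component A in fresh feed = component A in product, i.e. 1640×0.294 = (1−0.179)·S1·0.581.
S1 = 482.16/(0.581×0.821) = 1010.8 lb/h.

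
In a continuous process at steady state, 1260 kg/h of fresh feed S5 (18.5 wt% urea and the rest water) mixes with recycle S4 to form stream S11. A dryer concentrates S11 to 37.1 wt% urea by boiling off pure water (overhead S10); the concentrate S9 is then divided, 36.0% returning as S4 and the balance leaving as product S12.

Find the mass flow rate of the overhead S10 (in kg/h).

Overall urea balance (none leaves overhead): urea in fresh feed = urea in product, i.e. 1260×0.185 = (1−0.360)·S9·0.371.
S9 = 233.1/(0.371×0.640) = 981.72 kg/h.
Recycle S4 = 0.360×981.72 = 353.42 kg/h.
Combined feed S11 = 1260 + 353.42 = 1613.4 kg/h.
Overhead S10 = S11 − S9 = 1613.4 − 981.72 = 631.7 kg/h.

631.7 kg/h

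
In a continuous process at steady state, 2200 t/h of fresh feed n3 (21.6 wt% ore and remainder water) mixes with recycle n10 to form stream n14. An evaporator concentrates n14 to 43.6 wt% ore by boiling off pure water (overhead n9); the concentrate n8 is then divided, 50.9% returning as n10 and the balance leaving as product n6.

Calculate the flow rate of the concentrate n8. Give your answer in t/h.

Overall ore balance (none leaves overhead): ore in fresh feed = ore in product, i.e. 2200×0.216 = (1−0.509)·n8·0.436.
n8 = 475.2/(0.436×0.491) = 2219.8 t/h.

2220 t/h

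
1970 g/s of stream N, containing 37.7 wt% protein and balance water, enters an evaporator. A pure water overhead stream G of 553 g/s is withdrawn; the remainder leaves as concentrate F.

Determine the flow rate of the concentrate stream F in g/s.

1417 g/s

Concentrate = 1970 − 553 = 1417 g/s.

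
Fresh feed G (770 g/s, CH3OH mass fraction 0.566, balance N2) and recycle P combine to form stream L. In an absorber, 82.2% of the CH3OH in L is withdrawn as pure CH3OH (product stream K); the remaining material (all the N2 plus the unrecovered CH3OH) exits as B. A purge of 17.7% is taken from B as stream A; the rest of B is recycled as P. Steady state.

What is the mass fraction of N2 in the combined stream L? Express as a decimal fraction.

0.787

N2 enters only via G and leaves only via the purge: 770×0.434 = 0.177×(N2 in B), and the absorber passes all N2, so N2 in L = N2 in B = 1888 g/s.
CH3OH in L: m_A = 770×0.566 + (1−0.177)·(1−0.822)·m_A, so m_A = 435.82/0.8535 = 510.62 g/s.
L = 510.62 + 1888 = 2398.6 g/s.
N2 fraction in L = 1888/2398.6 = 0.787.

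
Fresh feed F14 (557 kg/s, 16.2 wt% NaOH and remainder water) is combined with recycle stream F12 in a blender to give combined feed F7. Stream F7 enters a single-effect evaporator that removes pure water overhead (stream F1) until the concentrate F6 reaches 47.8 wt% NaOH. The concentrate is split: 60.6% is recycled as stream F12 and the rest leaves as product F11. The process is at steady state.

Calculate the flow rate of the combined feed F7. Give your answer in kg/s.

Overall NaOH balance (none leaves overhead): NaOH in fresh feed = NaOH in product, i.e. 557×0.162 = (1−0.606)·F6·0.478.
F6 = 90.234/(0.478×0.394) = 479.12 kg/s.
Recycle F12 = 0.606×479.12 = 290.35 kg/s.
Combined feed F7 = 557 + 290.35 = 847.35 kg/s.

847.3 kg/s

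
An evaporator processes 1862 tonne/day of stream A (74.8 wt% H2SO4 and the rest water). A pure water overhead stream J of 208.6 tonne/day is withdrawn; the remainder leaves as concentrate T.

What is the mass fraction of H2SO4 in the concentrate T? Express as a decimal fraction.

0.842

H2SO4 is not removed: 1862×0.748 = 1392.8 tonne/day of H2SO4 enters T.
Concentrate = 1862 − 208.6 = 1653.4 tonne/day.
Mass fraction = 1392.8/1653.4 = 0.842.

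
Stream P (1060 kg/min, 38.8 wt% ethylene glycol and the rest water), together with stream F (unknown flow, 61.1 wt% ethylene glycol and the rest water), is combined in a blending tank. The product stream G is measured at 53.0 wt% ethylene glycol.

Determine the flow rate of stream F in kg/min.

1858 kg/min

Let F be the unknown flow. Total out = 1060 + F.
ethylene glycol balance: 411.28 + 0.611·F = 0.530·(1060 + F)
(0.611 − 0.530)·F = 0.530×1060 − 411.28 = 150.52
F = 150.52 / 0.081 = 1858.3 kg/min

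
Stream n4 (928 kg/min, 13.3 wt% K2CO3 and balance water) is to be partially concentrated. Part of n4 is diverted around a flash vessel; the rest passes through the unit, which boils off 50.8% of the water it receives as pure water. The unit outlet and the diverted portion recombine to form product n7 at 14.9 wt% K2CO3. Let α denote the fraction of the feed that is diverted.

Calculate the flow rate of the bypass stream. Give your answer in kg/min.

All 928×0.133 = 123.42 kg/min of K2CO3 reaches n7, so n7 = 123.42/0.149 = 828.35 kg/min and vapour = 99.651 kg/min.
The evaporator receives (1−α)·928 of feed at 0.867 water and removes 0.508 of that water:
0.508×0.867×(1−α)×928 = 99.651
(1−α) = 99.651/408.72 = 0.2438;  α = 0.7562.
Bypass flow = 0.7562×928 = 701.74 kg/min.

701.7 kg/min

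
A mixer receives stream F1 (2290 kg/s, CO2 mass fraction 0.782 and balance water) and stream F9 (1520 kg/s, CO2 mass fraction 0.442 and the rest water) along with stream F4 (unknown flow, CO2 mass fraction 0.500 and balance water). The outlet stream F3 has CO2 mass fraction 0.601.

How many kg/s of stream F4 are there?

1711 kg/s

Let F4 be the unknown flow. Total out = 3810 + F4.
CO2 balance: 2462.6 + 0.500·F4 = 0.601·(3810 + F4)
(0.500 − 0.601)·F4 = 0.601×3810 − 2462.6 = -172.81
F4 = -172.81 / -0.101 = 1711 kg/s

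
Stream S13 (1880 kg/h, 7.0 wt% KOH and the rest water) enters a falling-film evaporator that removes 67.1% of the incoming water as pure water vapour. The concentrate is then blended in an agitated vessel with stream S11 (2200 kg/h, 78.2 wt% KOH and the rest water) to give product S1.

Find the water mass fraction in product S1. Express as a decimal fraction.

Vapour removed = 0.671×0.930×1880 = 1173.2 kg/h; concentrate = 706.82 kg/h.
water reaching the mixer = 575.22 (from concentrate) + 2200×0.218 = 1054.8 kg/h.
Product flow = 706.82 + 2200 = 2906.8 kg/h; water fraction = 0.363.

0.363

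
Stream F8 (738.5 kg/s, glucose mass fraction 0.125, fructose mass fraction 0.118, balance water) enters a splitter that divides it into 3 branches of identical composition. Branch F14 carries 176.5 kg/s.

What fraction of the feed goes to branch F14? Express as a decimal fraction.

0.239

Fraction to F14 = 176.5/738.5 = 0.2390.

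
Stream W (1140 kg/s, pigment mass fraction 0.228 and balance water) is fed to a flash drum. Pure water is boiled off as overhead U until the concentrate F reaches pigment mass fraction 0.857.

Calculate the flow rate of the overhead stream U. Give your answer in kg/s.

836.7 kg/s

pigment is conserved: 1140×0.228 = 259.92 kg/s all reports to the concentrate.
Concentrate = 259.92/(target fraction) = 303.29 kg/s.
Overhead = 1140 − 303.29 = 836.71 kg/s.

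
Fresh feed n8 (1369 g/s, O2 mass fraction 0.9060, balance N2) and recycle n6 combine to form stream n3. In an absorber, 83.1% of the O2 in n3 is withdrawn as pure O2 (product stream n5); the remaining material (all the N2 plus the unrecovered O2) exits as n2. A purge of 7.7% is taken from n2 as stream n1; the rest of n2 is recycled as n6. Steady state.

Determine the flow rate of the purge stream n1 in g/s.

147.8 g/s

N2 enters only via n8 and leaves only via the purge: 1369×0.094 = 0.077×(N2 in n2), and the absorber passes all N2, so N2 in n3 = N2 in n2 = 1671.2 g/s.
O2 in n3: m_A = 1369×0.906 + (1−0.077)·(1−0.831)·m_A, so m_A = 1240.3/0.8440 = 1469.5 g/s.
n2 = (1−0.831)×1469.5 + 1671.2 = 1919.6 g/s.
Purge n1 = 0.077×1919.6 = 147.81 g/s.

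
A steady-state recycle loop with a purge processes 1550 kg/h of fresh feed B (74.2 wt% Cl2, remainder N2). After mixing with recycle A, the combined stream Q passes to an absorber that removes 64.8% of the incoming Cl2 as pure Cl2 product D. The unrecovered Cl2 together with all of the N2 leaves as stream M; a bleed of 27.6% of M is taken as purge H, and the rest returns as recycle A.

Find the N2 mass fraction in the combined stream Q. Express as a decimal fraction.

N2 enters only via B and leaves only via the purge: 1550×0.258 = 0.276×(N2 in M), and the absorber passes all N2, so N2 in Q = N2 in M = 1448.9 kg/h.
Cl2 in Q: m_A = 1550×0.742 + (1−0.276)·(1−0.648)·m_A, so m_A = 1150.1/0.7452 = 1543.4 kg/h.
Q = 1543.4 + 1448.9 = 2992.4 kg/h.
N2 fraction in Q = 1448.9/2992.4 = 0.484.

0.484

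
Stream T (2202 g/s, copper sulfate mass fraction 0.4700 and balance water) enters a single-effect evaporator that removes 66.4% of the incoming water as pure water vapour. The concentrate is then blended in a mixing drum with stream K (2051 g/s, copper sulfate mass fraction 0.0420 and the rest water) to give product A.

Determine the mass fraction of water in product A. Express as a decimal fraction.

Vapour removed = 0.664×0.530×2202 = 774.93 g/s; concentrate = 1427.1 g/s.
water reaching the mixer = 392.13 (from concentrate) + 2051×0.958 = 2357 g/s.
Product flow = 1427.1 + 2051 = 3478.1 g/s; water fraction = 0.6777.

0.6777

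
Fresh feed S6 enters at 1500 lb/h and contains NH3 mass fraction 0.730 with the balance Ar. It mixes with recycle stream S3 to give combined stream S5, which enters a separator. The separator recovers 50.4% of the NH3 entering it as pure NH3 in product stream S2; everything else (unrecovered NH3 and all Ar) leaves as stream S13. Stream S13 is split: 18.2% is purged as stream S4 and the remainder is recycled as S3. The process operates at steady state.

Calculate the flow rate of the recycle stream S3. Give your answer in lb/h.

Ar enters only via S6 and leaves only via the purge: 1500×0.270 = 0.182×(Ar in S13), and the separator passes all Ar, so Ar in S5 = Ar in S13 = 2225.3 lb/h.
NH3 in S5: m_A = 1500×0.730 + (1−0.182)·(1−0.504)·m_A, so m_A = 1095/0.5943 = 1842.6 lb/h.
S13 = (1−0.504)×1842.6 + 2225.3 = 3139.2 lb/h.
Recycle S3 = (1−0.182)×3139.2 = 2567.9 lb/h.

2568 lb/h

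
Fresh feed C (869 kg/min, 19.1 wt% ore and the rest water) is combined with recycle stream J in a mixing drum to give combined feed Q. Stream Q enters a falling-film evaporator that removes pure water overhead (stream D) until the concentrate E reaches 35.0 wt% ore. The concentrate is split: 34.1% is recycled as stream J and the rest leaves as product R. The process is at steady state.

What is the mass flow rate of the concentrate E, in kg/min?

Overall ore balance (none leaves overhead): ore in fresh feed = ore in product, i.e. 869×0.191 = (1−0.341)·E·0.350.
E = 165.98/(0.350×0.659) = 719.61 kg/min.

719.6 kg/min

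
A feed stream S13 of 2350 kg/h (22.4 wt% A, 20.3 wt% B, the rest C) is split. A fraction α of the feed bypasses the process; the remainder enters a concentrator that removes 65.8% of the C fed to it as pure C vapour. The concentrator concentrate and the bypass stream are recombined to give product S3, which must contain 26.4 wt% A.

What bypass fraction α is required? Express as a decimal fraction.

All 2350×0.224 = 526.4 kg/h of A reaches S3, so S3 = 526.4/0.264 = 1993.9 kg/h and vapour = 356.06 kg/h.
The evaporator receives (1−α)·2350 of feed at 0.573 C and removes 0.658 of that C:
0.658×0.573×(1−α)×2350 = 356.06
(1−α) = 356.06/886.03 = 0.4019;  α = 0.5981.

0.598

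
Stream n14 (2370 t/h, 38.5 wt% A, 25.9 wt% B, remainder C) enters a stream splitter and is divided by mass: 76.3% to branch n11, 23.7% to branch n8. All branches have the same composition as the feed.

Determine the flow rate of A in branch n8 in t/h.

216.3 t/h

Branch n8 total = 0.237×2370 = 561.69 t/h.
A in n8 = 0.385×561.69 = 216.25 t/h.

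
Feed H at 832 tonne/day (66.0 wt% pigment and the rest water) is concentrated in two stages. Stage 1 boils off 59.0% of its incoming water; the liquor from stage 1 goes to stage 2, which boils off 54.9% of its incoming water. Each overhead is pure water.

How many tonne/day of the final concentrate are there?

water in feed = 832×0.340 = 282.88 tonne/day.
After stage 1: water left = (1−0.590)×282.88 = 115.98; stream total = 665.1 tonne/day.
After stage 2: water left = (1−0.549)×115.98 = 52.307; final concentrate = 601.43 tonne/day.

601.4 tonne/day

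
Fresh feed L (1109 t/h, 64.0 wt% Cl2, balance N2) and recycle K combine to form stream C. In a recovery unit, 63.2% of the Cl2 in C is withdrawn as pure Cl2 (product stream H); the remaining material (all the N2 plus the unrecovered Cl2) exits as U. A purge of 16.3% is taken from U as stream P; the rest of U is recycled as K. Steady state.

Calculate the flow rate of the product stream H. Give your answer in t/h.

Cl2 in C: m_A = 1109×0.640 + (1−0.163)·(1−0.632)·m_A, so m_A = 709.76/0.6920 = 1025.7 t/h.
Product H = 0.632×1025.7 = 648.24 t/h.

648.2 t/h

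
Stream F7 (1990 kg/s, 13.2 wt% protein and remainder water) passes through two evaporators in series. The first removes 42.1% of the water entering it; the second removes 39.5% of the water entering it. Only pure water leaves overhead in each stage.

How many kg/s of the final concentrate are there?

867.8 kg/s

water in feed = 1990×0.868 = 1727.3 kg/s.
After stage 1: water left = (1−0.421)×1727.3 = 1000.1; stream total = 1262.8 kg/s.
After stage 2: water left = (1−0.395)×1000.1 = 605.07; final concentrate = 867.75 kg/s.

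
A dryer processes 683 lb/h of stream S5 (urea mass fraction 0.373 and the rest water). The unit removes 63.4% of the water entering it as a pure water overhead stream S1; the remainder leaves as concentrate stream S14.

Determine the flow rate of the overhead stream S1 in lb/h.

271.5 lb/h

water entering = 683×0.627 = 428.24 lb/h; overhead removed = 0.634×428.24 = 271.5 lb/h.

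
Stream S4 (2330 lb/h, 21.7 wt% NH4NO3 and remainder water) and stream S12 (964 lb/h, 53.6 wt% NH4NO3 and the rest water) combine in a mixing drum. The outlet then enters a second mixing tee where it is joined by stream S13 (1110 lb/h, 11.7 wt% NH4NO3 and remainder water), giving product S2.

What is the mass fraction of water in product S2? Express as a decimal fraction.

Overall, product flow = 4404 lb/h.
water in = 2330×0.783 + 964×0.464 + 1110×0.883 = 3251.8 lb/h.
water fraction in S2 = 0.7384.

0.7384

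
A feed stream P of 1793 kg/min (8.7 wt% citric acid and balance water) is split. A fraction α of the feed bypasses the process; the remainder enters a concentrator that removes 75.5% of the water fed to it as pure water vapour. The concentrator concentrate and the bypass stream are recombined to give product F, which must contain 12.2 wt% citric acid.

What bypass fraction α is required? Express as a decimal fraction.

All 1793×0.087 = 155.99 kg/min of citric acid reaches F, so F = 155.99/0.122 = 1278.6 kg/min and vapour = 514.39 kg/min.
The evaporator receives (1−α)·1793 of feed at 0.913 water and removes 0.755 of that water:
0.755×0.913×(1−α)×1793 = 514.39
(1−α) = 514.39/1235.9 = 0.4162;  α = 0.5838.

0.584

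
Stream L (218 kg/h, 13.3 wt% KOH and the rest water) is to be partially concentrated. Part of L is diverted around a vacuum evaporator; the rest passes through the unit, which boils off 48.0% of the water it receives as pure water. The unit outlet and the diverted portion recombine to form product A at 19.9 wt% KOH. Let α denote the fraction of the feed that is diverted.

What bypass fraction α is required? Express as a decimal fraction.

All 218×0.133 = 28.994 kg/h of KOH reaches A, so A = 28.994/0.199 = 145.7 kg/h and vapour = 72.302 kg/h.
The evaporator receives (1−α)·218 of feed at 0.867 water and removes 0.480 of that water:
0.480×0.867×(1−α)×218 = 72.302
(1−α) = 72.302/90.723 = 0.7969;  α = 0.2031.

0.203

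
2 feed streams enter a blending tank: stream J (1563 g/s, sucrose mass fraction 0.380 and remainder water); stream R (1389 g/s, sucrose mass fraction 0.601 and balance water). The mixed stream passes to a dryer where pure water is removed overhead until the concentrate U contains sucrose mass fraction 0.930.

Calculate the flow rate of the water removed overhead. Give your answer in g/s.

1416 g/s

sucrose entering = 1563×0.380 + 1389×0.601 = 1428.7 g/s.
All sucrose reports to U, so U = 1428.7/0.930 = 1536.3 g/s.
Total feed = 2952 g/s; overhead = 2952 − 1536.3 = 1415.7 g/s.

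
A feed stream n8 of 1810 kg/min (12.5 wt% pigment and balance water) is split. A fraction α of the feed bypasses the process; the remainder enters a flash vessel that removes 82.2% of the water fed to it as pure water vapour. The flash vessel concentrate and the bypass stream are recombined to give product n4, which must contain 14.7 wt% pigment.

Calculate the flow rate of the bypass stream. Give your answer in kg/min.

1433 kg/min

All 1810×0.125 = 226.25 kg/min of pigment reaches n4, so n4 = 226.25/0.147 = 1539.1 kg/min and vapour = 270.88 kg/min.
The evaporator receives (1−α)·1810 of feed at 0.875 water and removes 0.822 of that water:
0.822×0.875×(1−α)×1810 = 270.88
(1−α) = 270.88/1301.8 = 0.2081;  α = 0.7919.
Bypass flow = 0.7919×1810 = 1433.4 kg/min.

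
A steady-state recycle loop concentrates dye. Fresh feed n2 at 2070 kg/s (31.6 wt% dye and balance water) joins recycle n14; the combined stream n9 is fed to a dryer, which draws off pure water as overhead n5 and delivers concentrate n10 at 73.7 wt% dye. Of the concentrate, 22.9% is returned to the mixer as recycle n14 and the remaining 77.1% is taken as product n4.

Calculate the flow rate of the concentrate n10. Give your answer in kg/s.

1151 kg/s

Overall dye balance (none leaves overhead): dye in fresh feed = dye in product, i.e. 2070×0.316 = (1−0.229)·n10·0.737.
n10 = 654.12/(0.737×0.771) = 1151.2 kg/s.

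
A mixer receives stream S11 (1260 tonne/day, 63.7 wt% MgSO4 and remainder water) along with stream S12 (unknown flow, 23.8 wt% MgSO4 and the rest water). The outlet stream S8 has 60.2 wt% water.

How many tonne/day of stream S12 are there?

Let S12 be the unknown flow. Total out = 1260 + S12.
water balance: 457.38 + 0.762·S12 = 0.602·(1260 + S12)
(0.762 − 0.602)·S12 = 0.602×1260 − 457.38 = 301.14
S12 = 301.14 / 0.160 = 1882.1 tonne/day

1882 tonne/day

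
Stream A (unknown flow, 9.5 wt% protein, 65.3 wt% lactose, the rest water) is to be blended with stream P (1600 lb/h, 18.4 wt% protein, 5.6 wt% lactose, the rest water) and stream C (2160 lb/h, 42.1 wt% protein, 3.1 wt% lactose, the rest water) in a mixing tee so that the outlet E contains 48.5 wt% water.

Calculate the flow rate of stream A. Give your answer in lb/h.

2472 lb/h

Let A be the unknown flow. Total out = 3760 + A.
water balance: 2399.7 + 0.252·A = 0.485·(3760 + A)
(0.252 − 0.485)·A = 0.485×3760 − 2399.7 = -576.08
A = -576.08 / -0.233 = 2472.4 lb/h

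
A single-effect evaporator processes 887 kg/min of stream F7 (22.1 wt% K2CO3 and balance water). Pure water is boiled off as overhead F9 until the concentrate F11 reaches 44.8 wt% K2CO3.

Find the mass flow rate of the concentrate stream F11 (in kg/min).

K2CO3 is conserved: 887×0.221 = 196.03 kg/min all reports to the concentrate.
Concentrate = 196.03/(target fraction) = 437.56 kg/min.

437.6 kg/min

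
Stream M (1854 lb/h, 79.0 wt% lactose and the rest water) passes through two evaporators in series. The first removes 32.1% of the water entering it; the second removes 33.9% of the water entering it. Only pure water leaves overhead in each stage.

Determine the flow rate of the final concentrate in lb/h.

1639 lb/h

water in feed = 1854×0.210 = 389.34 lb/h.
After stage 1: water left = (1−0.321)×389.34 = 264.36; stream total = 1729 lb/h.
After stage 2: water left = (1−0.339)×264.36 = 174.74; final concentrate = 1639.4 lb/h.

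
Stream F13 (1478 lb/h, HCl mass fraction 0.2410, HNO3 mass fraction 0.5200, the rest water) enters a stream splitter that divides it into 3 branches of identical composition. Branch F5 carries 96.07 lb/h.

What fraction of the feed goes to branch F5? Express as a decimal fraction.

0.065

Fraction to F5 = 96.07/1478 = 0.0650.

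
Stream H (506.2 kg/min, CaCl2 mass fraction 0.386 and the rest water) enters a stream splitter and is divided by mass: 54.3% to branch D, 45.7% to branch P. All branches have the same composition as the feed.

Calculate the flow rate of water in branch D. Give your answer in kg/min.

168.8 kg/min

Branch D total = 0.543×506.2 = 274.87 kg/min.
water in D = 0.614×274.87 = 168.77 kg/min.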